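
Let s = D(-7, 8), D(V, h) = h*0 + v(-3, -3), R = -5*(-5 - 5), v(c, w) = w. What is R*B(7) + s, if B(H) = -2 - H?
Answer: -453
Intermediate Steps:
R = 50 (R = -5*(-10) = 50)
D(V, h) = -3 (D(V, h) = h*0 - 3 = 0 - 3 = -3)
s = -3
R*B(7) + s = 50*(-2 - 1*7) - 3 = 50*(-2 - 7) - 3 = 50*(-9) - 3 = -450 - 3 = -453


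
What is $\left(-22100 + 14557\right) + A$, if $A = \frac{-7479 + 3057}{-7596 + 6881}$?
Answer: $- \frac{489893}{65} \approx -7536.8$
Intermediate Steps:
$A = \frac{402}{65}$ ($A = - \frac{4422}{-715} = \left(-4422\right) \left(- \frac{1}{715}\right) = \frac{402}{65} \approx 6.1846$)
$\left(-22100 + 14557\right) + A = \left(-22100 + 14557\right) + \frac{402}{65} = -7543 + \frac{402}{65} = - \frac{489893}{65}$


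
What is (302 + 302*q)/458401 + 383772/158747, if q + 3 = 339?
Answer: 192077785750/72769783547 ≈ 2.6395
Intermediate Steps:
q = 336 (q = -3 + 339 = 336)
(302 + 302*q)/458401 + 383772/158747 = (302 + 302*336)/458401 + 383772/158747 = (302 + 101472)*(1/458401) + 383772*(1/158747) = 101774*(1/458401) + 383772/158747 = 101774/458401 + 383772/158747 = 192077785750/72769783547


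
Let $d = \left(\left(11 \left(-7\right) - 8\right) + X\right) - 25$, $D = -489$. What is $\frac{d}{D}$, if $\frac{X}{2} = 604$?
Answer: $- \frac{366}{163} \approx -2.2454$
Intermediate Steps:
$X = 1208$ ($X = 2 \cdot 604 = 1208$)
$d = 1098$ ($d = \left(\left(11 \left(-7\right) - 8\right) + 1208\right) - 25 = \left(\left(-77 - 8\right) + 1208\right) - 25 = \left(-85 + 1208\right) - 25 = 1123 - 25 = 1098$)
$\frac{d}{D} = \frac{1}{-489} \cdot 1098 = \left(- \frac{1}{489}\right) 1098 = - \frac{366}{163}$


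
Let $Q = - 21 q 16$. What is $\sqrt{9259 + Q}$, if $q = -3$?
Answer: $\sqrt{10267} \approx 101.33$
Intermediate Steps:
$Q = 1008$ ($Q = \left(-21\right) \left(-3\right) 16 = 63 \cdot 16 = 1008$)
$\sqrt{9259 + Q} = \sqrt{9259 + 1008} = \sqrt{10267}$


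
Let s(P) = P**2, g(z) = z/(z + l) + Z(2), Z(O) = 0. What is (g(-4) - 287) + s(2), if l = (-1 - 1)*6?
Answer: -1131/4 ≈ -282.75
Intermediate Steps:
l = -12 (l = -2*6 = -12)
g(z) = z/(-12 + z) (g(z) = z/(z - 12) + 0 = z/(-12 + z) + 0 = z/(-12 + z))
(g(-4) - 287) + s(2) = (-4/(-12 - 4) - 287) + 2**2 = (-4/(-16) - 287) + 4 = (-4*(-1/16) - 287) + 4 = (1/4 - 287) + 4 = -1147/4 + 4 = -1131/4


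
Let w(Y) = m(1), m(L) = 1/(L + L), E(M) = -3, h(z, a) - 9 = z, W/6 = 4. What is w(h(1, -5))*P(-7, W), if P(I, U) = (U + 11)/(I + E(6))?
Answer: -7/4 ≈ -1.7500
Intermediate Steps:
W = 24 (W = 6*4 = 24)
h(z, a) = 9 + z
m(L) = 1/(2*L)
w(Y) = 1/2 (w(Y) = (1/2)/1 = (1/2)*1 = 1/2)
P(I, U) = (11 + U)/(-3 + I) (P(I, U) = (U + 11)/(I - 3) = (11 + U)/(-3 + I))
w(h(1, -5))*P(-7, W) = ((11 + 24)/(-3 - 7))/2 = (35/(-10))/2 = (-1/10*35)/2 = (1/2)*(-7/2) = -7/4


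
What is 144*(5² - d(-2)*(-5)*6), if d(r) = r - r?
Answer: 3600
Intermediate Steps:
d(r) = 0
144*(5² - d(-2)*(-5)*6) = 144*(5² - 0*(-5)*6) = 144*(25 - 0*6) = 144*(25 - 1*0) = 144*(25 + 0) = 144*25 = 3600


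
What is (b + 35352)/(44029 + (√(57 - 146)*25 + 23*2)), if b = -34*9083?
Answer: -48212761/7770645 + 27347*I*√89/7770645 ≈ -6.2045 + 0.033201*I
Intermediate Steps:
b = -308822
(b + 35352)/(44029 + (√(57 - 146)*25 + 23*2)) = (-308822 + 35352)/(44029 + (√(57 - 146)*25 + 23*2)) = -273470/(44029 + (√(-89)*25 + 46)) = -273470/(44029 + ((I*√89)*25 + 46)) = -273470/(44029 + (25*I*√89 + 46)) = -273470/(44029 + (46 + 25*I*√89)) = -273470/(44075 + 25*I*√89)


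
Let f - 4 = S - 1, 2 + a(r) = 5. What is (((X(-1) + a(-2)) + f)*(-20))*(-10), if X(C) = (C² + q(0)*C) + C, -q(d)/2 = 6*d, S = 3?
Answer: 1800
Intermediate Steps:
a(r) = 3 (a(r) = -2 + 5 = 3)
q(d) = -12*d
f = 6 (f = 4 + (3 - 1) = 4 + 2 = 6)
X(C) = C + C² (X(C) = (C² + (-12*0)*C) + C = (C² + 0*C) + C = (C² + 0) + C = C² + C = C + C²)
(((X(-1) + a(-2)) + f)*(-20))*(-10) = (((-(1 - 1) + 3) + 6)*(-20))*(-10) = (((-1*0 + 3) + 6)*(-20))*(-10) = (((0 + 3) + 6)*(-20))*(-10) = ((3 + 6)*(-20))*(-10) = (9*(-20))*(-10) = -180*(-10) = 1800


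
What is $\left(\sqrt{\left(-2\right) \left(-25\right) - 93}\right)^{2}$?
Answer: $-43$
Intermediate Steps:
$\left(\sqrt{\left(-2\right) \left(-25\right) - 93}\right)^{2} = \left(\sqrt{50 - 93}\right)^{2} = \left(\sqrt{-43}\right)^{2} = \left(i \sqrt{43}\right)^{2} = -43$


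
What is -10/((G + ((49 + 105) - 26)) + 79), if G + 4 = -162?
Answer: -10/41 ≈ -0.24390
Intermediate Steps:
G = -166 (G = -4 - 162 = -166)
-10/((G + ((49 + 105) - 26)) + 79) = -10/((-166 + ((49 + 105) - 26)) + 79) = -10/((-166 + (154 - 26)) + 79) = -10/((-166 + 128) + 79) = -10/(-38 + 79) = -10/41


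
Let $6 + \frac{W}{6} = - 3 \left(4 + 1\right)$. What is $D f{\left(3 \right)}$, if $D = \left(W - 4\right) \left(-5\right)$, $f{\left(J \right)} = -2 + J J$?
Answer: $4550$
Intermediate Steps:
$f{\left(J \right)} = -2 + J^{2}$
$W = -126$ ($W = -36 + 6 \left(- 3 \left(4 + 1\right)\right) = -36 + 6 \left(\left(-3\right) 5\right) = -36 + 6 \left(-15\right) = -36 - 90 = -126$)
$D = 650$ ($D = \left(-126 - 4\right) \left(-5\right) = \left(-130\right) \left(-5\right) = 650$)
$D f{\left(3 \right)} = 650 \left(-2 + 3^{2}\right) = 650 \left(-2 + 9\right) = 650 \cdot 7 = 4550$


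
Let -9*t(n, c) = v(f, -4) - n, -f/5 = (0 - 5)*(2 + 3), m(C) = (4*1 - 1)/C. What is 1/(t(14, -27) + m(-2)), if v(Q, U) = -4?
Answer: 2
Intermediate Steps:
m(C) = 3/C (m(C) = (4 - 1)/C = 3/C)
f = 125 (f = -5*(0 - 5)*(2 + 3) = -(-25)*5 = -5*(-25) = 125)
t(n, c) = 4/9 + n/9 (t(n, c) = -(-4 - n)/9 = 4/9 + n/9)
1/(t(14, -27) + m(-2)) = 1/((4/9 + (1/9)*14) + 3/(-2)) = 1/((4/9 + 14/9) + 3*(-1/2)) = 1/(2 - 3/2) = 1/(1/2) = 2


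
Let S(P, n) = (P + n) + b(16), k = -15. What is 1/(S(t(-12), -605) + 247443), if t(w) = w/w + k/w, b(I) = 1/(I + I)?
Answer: 32/7898889 ≈ 4.0512e-6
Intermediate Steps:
b(I) = 1/(2*I)
t(w) = 1 - 15/w (t(w) = w/w - 15/w = 1 - 15/w)
S(P, n) = 1/32 + P + n (S(P, n) = (P + n) + (½)/16 = (P + n) + (½)*(1/16) = (P + n) + 1/32 = 1/32 + P + n)
1/(S(t(-12), -605) + 247443) = 1/((1/32 + (-15 - 12)/(-12) - 605) + 247443) = 1/((1/32 - 1/12*(-27) - 605) + 247443) = 1/((1/32 + 9/4 - 605) + 247443) = 1/(-19287/32 + 247443) = 1/(7898889/32) = 32/7898889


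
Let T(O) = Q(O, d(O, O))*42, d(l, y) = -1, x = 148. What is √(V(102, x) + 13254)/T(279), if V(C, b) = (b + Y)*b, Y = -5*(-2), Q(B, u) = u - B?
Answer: -√36638/11760 ≈ -0.016276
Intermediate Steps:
Y = 10
V(C, b) = b*(10 + b) (V(C, b) = (b + 10)*b = (10 + b)*b = b*(10 + b))
T(O) = -42 - 42*O (T(O) = (-1 - O)*42 = -42 - 42*O)
√(V(102, x) + 13254)/T(279) = √(148*(10 + 148) + 13254)/(-42 - 42*279) = √(148*158 + 13254)/(-42 - 11718) = √(23384 + 13254)/(-11760) = √36638*(-1/11760) = -√36638/11760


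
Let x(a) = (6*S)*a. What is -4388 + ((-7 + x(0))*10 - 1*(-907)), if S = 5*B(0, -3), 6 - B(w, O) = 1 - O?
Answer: -3551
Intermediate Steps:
B(w, O) = 5 + O (B(w, O) = 6 - (1 - O) = 6 + (-1 + O) = 5 + O)
S = 10 (S = 5*(5 - 3) = 5*2 = 10)
x(a) = 60*a (x(a) = (6*10)*a = 60*a)
-4388 + ((-7 + x(0))*10 - 1*(-907)) = -4388 + ((-7 + 60*0)*10 - 1*(-907)) = -4388 + ((-7 + 0)*10 + 907) = -4388 + (-7*10 + 907) = -4388 + (-70 + 907) = -4388 + 837 = -3551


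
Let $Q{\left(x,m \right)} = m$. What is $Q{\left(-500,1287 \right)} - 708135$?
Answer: $-706848$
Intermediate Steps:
$Q{\left(-500,1287 \right)} - 708135 = 1287 - 708135 = -706848$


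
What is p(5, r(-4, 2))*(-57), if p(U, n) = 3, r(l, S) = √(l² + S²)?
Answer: -171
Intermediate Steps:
r(l, S) = √(S² + l²)
p(5, r(-4, 2))*(-57) = 3*(-57) = -171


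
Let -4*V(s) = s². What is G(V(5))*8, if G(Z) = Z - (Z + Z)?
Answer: 50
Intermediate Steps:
V(s) = -s²/4
G(Z) = -Z (G(Z) = Z - 2*Z = -Z)
G(V(5))*8 = -(-1)*5²/4*8 = -(-1)*25/4*8 = -1*(-25/4)*8 = (25/4)*8 = 50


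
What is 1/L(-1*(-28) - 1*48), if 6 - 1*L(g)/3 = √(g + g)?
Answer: 1/38 + I*√10/114 ≈ 0.026316 + 0.027739*I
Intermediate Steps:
L(g) = 18 - 3*√2*√g (L(g) = 18 - 3*√(g + g) = 18 - 3*√2*√g)
1/L(-1*(-28) - 1*48) = 1/(18 - 3*√2*√(-1*(-28) - 1*48)) = 1/(18 - 3*√2*√(28 - 48)) = 1/(18 - 3*√2*√(-20)) = 1/(18 - 3*√2*2*I*√5) = 1/(18 - 6*I*√10)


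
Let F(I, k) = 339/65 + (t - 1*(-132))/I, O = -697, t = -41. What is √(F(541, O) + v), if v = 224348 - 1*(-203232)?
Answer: √528742347092310/35165 ≈ 653.90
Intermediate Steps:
F(I, k) = 339/65 + 91/I (F(I, k) = 339/65 + (-41 - 1*(-132))/I = 339*(1/65) + (-41 + 132)/I = 339/65 + 91/I)
v = 427580 (v = 224348 + 203232 = 427580)
√(F(541, O) + v) = √((339/65 + 91/541) + 427580) = √(189314/35165 + 427580) = √(15036040014/35165) = √528742347092310/35165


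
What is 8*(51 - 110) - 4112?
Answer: -4584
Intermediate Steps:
8*(51 - 110) - 4112 = 8*(-59) - 4112 = -472 - 4112 = -4584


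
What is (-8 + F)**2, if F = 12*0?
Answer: 64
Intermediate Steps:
F = 0
(-8 + F)**2 = (-8 + 0)**2 = (-8)**2 = 64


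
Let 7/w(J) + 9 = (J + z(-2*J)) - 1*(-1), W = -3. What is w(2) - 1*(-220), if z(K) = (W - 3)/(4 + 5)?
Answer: 4379/20 ≈ 218.95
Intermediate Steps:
z(K) = -⅔ (z(K) = (-3 - 3)/(4 + 5) = -6/9 = -6*⅑ = -⅔)
w(J) = 7/(-26/3 + J) (w(J) = 7/(-9 + ((J - ⅔) - 1*(-1))) = 7/(-9 + ((-⅔ + J) + 1)) = 7/(-9 + (⅓ + J)) = 7/(-26/3 + J))
w(2) - 1*(-220) = 21/(-26 + 3*2) - 1*(-220) = 21/(-26 + 6) + 220 = 21/(-20) + 220 = 21*(-1/20) + 220 = -21/20 + 220 = 4379/20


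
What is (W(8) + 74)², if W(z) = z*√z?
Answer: 5988 + 2368*√2 ≈ 9336.9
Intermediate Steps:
W(z) = z^(3/2)
(W(8) + 74)² = (8^(3/2) + 74)² = (16*√2 + 74)² = (74 + 16*√2)²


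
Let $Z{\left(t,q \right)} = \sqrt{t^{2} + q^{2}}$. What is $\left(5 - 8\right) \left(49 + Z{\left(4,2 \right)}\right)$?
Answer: $-147 - 6 \sqrt{5} \approx -160.42$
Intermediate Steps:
$Z{\left(t,q \right)} = \sqrt{q^{2} + t^{2}}$
$\left(5 - 8\right) \left(49 + Z{\left(4,2 \right)}\right) = \left(5 - 8\right) \left(49 + \sqrt{2^{2} + 4^{2}}\right) = \left(5 - 8\right) \left(49 + \sqrt{4 + 16}\right) = - 3 \left(49 + \sqrt{20}\right) = - 3 \left(49 + 2 \sqrt{5}\right) = -147 - 6 \sqrt{5}$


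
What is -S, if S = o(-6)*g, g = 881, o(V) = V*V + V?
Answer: -26430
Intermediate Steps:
o(V) = V + V² (o(V) = V² + V = V + V²)
S = 26430 (S = -6*(1 - 6)*881 = -6*(-5)*881 = 30*881 = 26430)
-S = -1*26430 = -26430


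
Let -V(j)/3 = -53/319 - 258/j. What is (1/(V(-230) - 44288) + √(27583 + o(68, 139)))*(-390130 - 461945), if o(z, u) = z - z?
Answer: 31258371375/1624810448 - 852075*√27583 ≈ -1.4151e+8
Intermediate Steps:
V(j) = 159/319 + 774/j (V(j) = -3*(-53/319 - 258/j) = 159/319 + 774/j)
o(z, u) = 0
(1/(V(-230) - 44288) + √(27583 + o(68, 139)))*(-390130 - 461945) = (1/((159/319 + 774/(-230)) - 44288) + √(27583 + 0))*(-390130 - 461945) = (1/((159/319 + 774*(-1/230)) - 44288) + √27583)*(-852075) = (1/((159/319 - 387/115) - 44288) + √27583)*(-852075) = (1/(-105168/36685 - 44288) + √27583)*(-852075) = (1/(-1624810448/36685) + √27583)*(-852075) = (-36685/1624810448 + √27583)*(-852075) = 31258371375/1624810448 - 852075*√27583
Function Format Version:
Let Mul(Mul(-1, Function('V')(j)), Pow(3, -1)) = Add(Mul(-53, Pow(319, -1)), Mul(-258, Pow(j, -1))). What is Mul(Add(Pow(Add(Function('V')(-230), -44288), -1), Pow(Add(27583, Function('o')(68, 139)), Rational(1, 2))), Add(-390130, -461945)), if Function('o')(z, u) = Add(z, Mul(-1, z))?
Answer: Add(Rational(31258371375, 1624810448), Mul(-852075, Pow(27583, Rational(1, 2)))) ≈ -1.4151e+8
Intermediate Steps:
Function('V')(j) = Add(Rational(159, 319), Mul(774, Pow(j, -1))) (Function('V')(j) = Mul(-3, Add(Mul(-53, Pow(319, -1)), Mul(-258, Pow(j, -1)))) = Mul(-3, Add(Mul(-53, Rational(1, 319)), Mul(-258, Pow(j, -1)))) = Mul(-3, Add(Rational(-53, 319), Mul(-258, Pow(j, -1)))) = Add(Rational(159, 319), Mul(774, Pow(j, -1))))
Function('o')(z, u) = 0
Mul(Add(Pow(Add(Function('V')(-230), -44288), -1), Pow(Add(27583, Function('o')(68, 139)), Rational(1, 2))), Add(-390130, -461945)) = Mul(Add(Pow(Add(Add(Rational(159, 319), Mul(774, Pow(-230, -1))), -44288), -1), Pow(Add(27583, 0), Rational(1, 2))), Add(-390130, -461945)) = Mul(Add(Pow(Add(Add(Rational(159, 319), Mul(774, Rational(-1, 230))), -44288), -1), Pow(27583, Rational(1, 2))), -852075) = Mul(Add(Pow(Add(Add(Rational(159, 319), Rational(-387, 115)), -44288), -1), Pow(27583, Rational(1, 2))), -852075) = Mul(Add(Pow(Add(Rational(-105168, 36685), -44288), -1), Pow(27583, Rational(1, 2))), -852075) = Mul(Add(Pow(Rational(-1624810448, 36685), -1), Pow(27583, Rational(1, 2))), -852075) = Mul(Add(Rational(-36685, 1624810448), Pow(27583, Rational(1, 2))), -852075) = Add(Rational(31258371375, 1624810448), Mul(-852075, Pow(27583, Rational(1, 2))))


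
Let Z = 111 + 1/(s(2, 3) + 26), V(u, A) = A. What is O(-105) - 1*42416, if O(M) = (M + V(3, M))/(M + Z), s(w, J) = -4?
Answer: -806564/19 ≈ -42451.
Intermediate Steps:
Z = 2443/22 (Z = 111 + 1/(-4 + 26) = 111 + 1/22 = 2443/22 ≈ 111.05)
O(M) = 2*M/(2443/22 + M) (O(M) = (M + M)/(M + 2443/22) = (2*M)/(2443/22 + M) = 2*M/(2443/22 + M))
O(-105) - 1*42416 = 44*(-105)/(2443 + 22*(-105)) - 1*42416 = 44*(-105)/(2443 - 2310) - 42416 = 44*(-105)/133 - 42416 = 44*(-105)*(1/133) - 42416 = -660/19 - 42416 = -806564/19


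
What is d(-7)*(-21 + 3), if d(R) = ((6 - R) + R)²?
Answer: -648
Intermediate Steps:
d(R) = 36 (d(R) = 6² = 36)
d(-7)*(-21 + 3) = 36*(-21 + 3) = 36*(-18) = -648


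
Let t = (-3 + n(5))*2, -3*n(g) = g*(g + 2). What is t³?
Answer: -681472/27 ≈ -25240.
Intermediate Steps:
n(g) = -g*(2 + g)/3 (n(g) = -g*(g + 2)/3 = -g*(2 + g)/3)
t = -88/3 (t = (-3 - ⅓*5*(2 + 5))*2 = (-3 - ⅓*5*7)*2 = (-3 - 35/3)*2 = -44/3*2 = -88/3 ≈ -29.333)
t³ = (-88/3)³ = -681472/27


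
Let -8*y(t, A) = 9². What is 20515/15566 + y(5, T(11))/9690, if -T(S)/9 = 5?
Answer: 264843659/201112720 ≈ 1.3169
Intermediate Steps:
T(S) = -45 (T(S) = -9*5 = -45)
y(t, A) = -81/8 (y(t, A) = -⅛*9² = -⅛*81 = -81/8)
20515/15566 + y(5, T(11))/9690 = 20515/15566 - 81/8/9690 = 20515*(1/15566) - 81/8*1/9690 = 20515/15566 - 27/25840 = 264843659/201112720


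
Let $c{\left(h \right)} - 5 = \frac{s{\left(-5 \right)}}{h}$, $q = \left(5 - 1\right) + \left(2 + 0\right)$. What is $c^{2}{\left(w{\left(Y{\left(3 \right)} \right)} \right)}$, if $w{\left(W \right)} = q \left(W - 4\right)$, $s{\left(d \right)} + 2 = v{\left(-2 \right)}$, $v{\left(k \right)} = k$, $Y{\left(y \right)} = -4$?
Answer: $\frac{3721}{144} \approx 25.84$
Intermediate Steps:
$q = 6$ ($q = 4 + 2 = 6$)
$s{\left(d \right)} = -4$ ($s{\left(d \right)} = -2 - 2 = -4$)
$w{\left(W \right)} = -24 + 6 W$ ($w{\left(W \right)} = 6 \left(W - 4\right) = 6 \left(-4 + W\right) = -24 + 6 W$)
$c{\left(h \right)} = 5 - \frac{4}{h}$
$c^{2}{\left(w{\left(Y{\left(3 \right)} \right)} \right)} = \left(5 - \frac{4}{-24 + 6 \left(-4\right)}\right)^{2} = \left(5 - \frac{4}{-24 - 24}\right)^{2} = \left(5 - \frac{4}{-48}\right)^{2} = \left(5 - - \frac{1}{12}\right)^{2} = \left(5 + \frac{1}{12}\right)^{2} = \left(\frac{61}{12}\right)^{2} = \frac{3721}{144}$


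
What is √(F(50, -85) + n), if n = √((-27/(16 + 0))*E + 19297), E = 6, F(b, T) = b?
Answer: √(200 + √308590)/2 ≈ 13.743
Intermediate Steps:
n = √308590/4 (n = √(-27/(16 + 0)*6 + 19297) = √(-27/16*6 + 19297) = √(-81/8 + 19297) = √(154295/8) = √308590/4 ≈ 138.88)
√(F(50, -85) + n) = √(50 + √308590/4)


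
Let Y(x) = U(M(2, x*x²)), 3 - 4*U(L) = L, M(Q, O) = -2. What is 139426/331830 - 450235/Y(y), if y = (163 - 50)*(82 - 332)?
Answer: -59760522307/165915 ≈ -3.6019e+5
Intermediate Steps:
y = -28250 (y = 113*(-250) = -28250)
U(L) = ¾ - L/4
Y(x) = 5/4 (Y(x) = ¾ - ¼*(-2) = ¾ + ½ = 5/4)
139426/331830 - 450235/Y(y) = 139426/331830 - 450235/5/4 = 139426*(1/331830) - 450235*⅘ = 69713/165915 - 360188 = -59760522307/165915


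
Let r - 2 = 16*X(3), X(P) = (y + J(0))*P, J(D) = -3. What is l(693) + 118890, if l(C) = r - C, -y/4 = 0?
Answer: 118055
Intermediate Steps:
y = 0 (y = -4*0 = 0)
X(P) = -3*P (X(P) = (0 - 3)*P = -3*P)
r = -142 (r = 2 + 16*(-3*3) = 2 + 16*(-9) = 2 - 144 = -142)
l(C) = -142 - C
l(693) + 118890 = (-142 - 1*693) + 118890 = (-142 - 693) + 118890 = -835 + 118890 = 118055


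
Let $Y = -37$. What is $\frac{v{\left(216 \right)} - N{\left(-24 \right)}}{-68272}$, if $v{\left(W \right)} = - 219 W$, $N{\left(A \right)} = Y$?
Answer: $\frac{47267}{68272} \approx 0.69233$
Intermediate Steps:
$N{\left(A \right)} = -37$
$\frac{v{\left(216 \right)} - N{\left(-24 \right)}}{-68272} = \frac{\left(-219\right) 216 - -37}{-68272} = \left(-47304 + 37\right) \left(- \frac{1}{68272}\right) = \left(-47267\right) \left(- \frac{1}{68272}\right) = \frac{47267}{68272}$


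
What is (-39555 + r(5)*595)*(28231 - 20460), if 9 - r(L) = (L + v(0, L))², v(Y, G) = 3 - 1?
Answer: -492331705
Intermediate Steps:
v(Y, G) = 2
r(L) = 9 - (2 + L)² (r(L) = 9 - (L + 2)² = 9 - (2 + L)²)
(-39555 + r(5)*595)*(28231 - 20460) = (-39555 + (9 - (2 + 5)²)*595)*(28231 - 20460) = (-39555 + (9 - 1*7²)*595)*7771 = (-39555 + (9 - 1*49)*595)*7771 = (-39555 + (9 - 49)*595)*7771 = (-39555 - 40*595)*7771 = (-39555 - 23800)*7771 = -63355*7771 = -492331705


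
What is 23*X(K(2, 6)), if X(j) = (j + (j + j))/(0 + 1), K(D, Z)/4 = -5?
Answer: -1380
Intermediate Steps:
K(D, Z) = -20 (K(D, Z) = 4*(-5) = -20)
X(j) = 3*j (X(j) = (j + 2*j)/1 = (3*j)*1 = 3*j)
23*X(K(2, 6)) = 23*(3*(-20)) = 23*(-60) = -1380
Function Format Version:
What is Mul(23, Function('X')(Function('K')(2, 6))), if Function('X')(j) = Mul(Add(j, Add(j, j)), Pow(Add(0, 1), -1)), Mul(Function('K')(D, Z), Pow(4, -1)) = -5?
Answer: -1380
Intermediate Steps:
Function('K')(D, Z) = -20 (Function('K')(D, Z) = Mul(4, -5) = -20)
Function('X')(j) = Mul(3, j) (Function('X')(j) = Mul(Add(j, Mul(2, j)), Pow(1, -1)) = Mul(Mul(3, j), 1) = Mul(3, j))
Mul(23, Function('X')(Function('K')(2, 6))) = Mul(23, Mul(3, -20)) = Mul(23, -60) = -1380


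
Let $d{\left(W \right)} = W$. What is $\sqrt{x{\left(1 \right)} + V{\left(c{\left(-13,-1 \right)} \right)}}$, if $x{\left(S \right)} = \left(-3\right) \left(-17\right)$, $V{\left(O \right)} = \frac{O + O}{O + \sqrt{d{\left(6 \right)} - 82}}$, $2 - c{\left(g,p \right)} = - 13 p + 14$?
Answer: $\sqrt{\frac{1325 - 102 i \sqrt{19}}{25 - 2 i \sqrt{19}}} \approx 7.2653 + 0.04279 i$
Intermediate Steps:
$c{\left(g,p \right)} = -12 + 13 p$ ($c{\left(g,p \right)} = 2 - \left(- 13 p + 14\right) = 2 - \left(14 - 13 p\right) = 2 + \left(-14 + 13 p\right) = -12 + 13 p$)
$V{\left(O \right)} = \frac{2 O}{O + 2 i \sqrt{19}}$ ($V{\left(O \right)} = \frac{O + O}{O + \sqrt{6 - 82}} = \frac{2 O}{O + \sqrt{-76}} = \frac{2 O}{O + 2 i \sqrt{19}}$)
$x{\left(S \right)} = 51$
$\sqrt{x{\left(1 \right)} + V{\left(c{\left(-13,-1 \right)} \right)}} = \sqrt{51 + \frac{2 \left(-12 + 13 \left(-1\right)\right)}{\left(-12 + 13 \left(-1\right)\right) + 2 i \sqrt{19}}} = \sqrt{51 + \frac{2 \left(-12 - 13\right)}{\left(-12 - 13\right) + 2 i \sqrt{19}}} = \sqrt{51 + 2 \left(-25\right) \frac{1}{-25 + 2 i \sqrt{19}}} = \sqrt{51 - \frac{50}{-25 + 2 i \sqrt{19}}}$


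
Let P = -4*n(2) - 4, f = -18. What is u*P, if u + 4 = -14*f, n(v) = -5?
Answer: 3968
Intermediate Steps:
u = 248 (u = -4 - 14*(-18) = -4 + 252 = 248)
P = 16 (P = -4*(-5) - 4 = 20 - 4 = 16)
u*P = 248*16 = 3968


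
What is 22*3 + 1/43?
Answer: 2839/43 ≈ 66.023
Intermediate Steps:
22*3 + 1/43 = 66 + 1/43 = 2839/43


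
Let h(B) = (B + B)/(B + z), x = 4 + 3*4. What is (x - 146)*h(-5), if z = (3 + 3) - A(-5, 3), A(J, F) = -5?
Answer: 650/3 ≈ 216.67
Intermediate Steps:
x = 16 (x = 4 + 12 = 16)
z = 11 (z = (3 + 3) - 1*(-5) = 6 + 5 = 11)
h(B) = 2*B/(11 + B) (h(B) = (B + B)/(B + 11) = (2*B)/(11 + B) = 2*B/(11 + B))
(x - 146)*h(-5) = (16 - 146)*(2*(-5)/(11 - 5)) = -260*(-5)/6 = -130*(-5/3) = 650/3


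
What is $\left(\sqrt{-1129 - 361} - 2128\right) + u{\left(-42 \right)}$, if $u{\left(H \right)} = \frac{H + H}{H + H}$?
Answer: $-2127 + i \sqrt{1490} \approx -2127.0 + 38.601 i$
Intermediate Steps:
$u{\left(H \right)} = 1$ ($u{\left(H \right)} = \frac{2 H}{2 H} = 2 H \frac{1}{2 H} = 1$)
$\left(\sqrt{-1129 - 361} - 2128\right) + u{\left(-42 \right)} = \left(\sqrt{-1129 - 361} - 2128\right) + 1 = \left(\sqrt{-1490} - 2128\right) + 1 = \left(i \sqrt{1490} - 2128\right) + 1 = \left(-2128 + i \sqrt{1490}\right) + 1 = -2127 + i \sqrt{1490}$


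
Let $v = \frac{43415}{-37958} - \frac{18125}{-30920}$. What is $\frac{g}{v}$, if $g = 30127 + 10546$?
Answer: $- \frac{4773632849528}{65440305} \approx -72946.0$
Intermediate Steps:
$g = 40673$
$v = - \frac{65440305}{117366136}$ ($v = 43415 \left(- \frac{1}{37958}\right) - - \frac{3625}{6184} = - \frac{43415}{37958} + \frac{3625}{6184} = - \frac{65440305}{117366136} \approx -0.55757$)
$\frac{g}{v} = \frac{40673}{- \frac{65440305}{117366136}} = 40673 \left(- \frac{117366136}{65440305}\right) = - \frac{4773632849528}{65440305}$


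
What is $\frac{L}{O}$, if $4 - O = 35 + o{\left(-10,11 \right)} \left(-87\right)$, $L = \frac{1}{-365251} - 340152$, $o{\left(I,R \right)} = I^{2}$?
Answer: $- \frac{124240858153}{3166360919} \approx -39.238$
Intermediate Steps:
$L = - \frac{124240858153}{365251}$ ($L = - \frac{1}{365251} - 340152 = - \frac{124240858153}{365251} \approx -3.4015 \cdot 10^{5}$)
$O = 8669$ ($O = 4 - \left(35 + \left(-10\right)^{2} \left(-87\right)\right) = 4 - \left(35 + 100 \left(-87\right)\right) = 4 - \left(35 - 8700\right) = 4 - -8665 = 4 + 8665 = 8669$)
$\frac{L}{O} = - \frac{124240858153}{365251 \cdot 8669} = \left(- \frac{124240858153}{365251}\right) \frac{1}{8669} = - \frac{124240858153}{3166360919}$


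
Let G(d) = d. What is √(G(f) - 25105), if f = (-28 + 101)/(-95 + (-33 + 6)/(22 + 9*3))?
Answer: I*√550346565534/4682 ≈ 158.45*I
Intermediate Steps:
f = -3577/4682 (f = 73/(-95 - 27/(22 + 27)) = 73/(-95 - 27/49) = 73/(-4682/49) = 73*(-49/4682) = -3577/4682 ≈ -0.76399)
√(G(f) - 25105) = √(-3577/4682 - 25105) = √(-117545187/4682) = I*√550346565534/4682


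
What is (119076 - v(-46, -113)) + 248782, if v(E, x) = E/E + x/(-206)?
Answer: 75778429/206 ≈ 3.6786e+5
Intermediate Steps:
v(E, x) = 1 - x/206 (v(E, x) = 1 + x*(-1/206) = 1 - x/206)
(119076 - v(-46, -113)) + 248782 = (119076 - (1 - 1/206*(-113))) + 248782 = (119076 - (1 + 113/206)) + 248782 = (119076 - 1*319/206) + 248782 = (119076 - 319/206) + 248782 = 24529337/206 + 248782 = 75778429/206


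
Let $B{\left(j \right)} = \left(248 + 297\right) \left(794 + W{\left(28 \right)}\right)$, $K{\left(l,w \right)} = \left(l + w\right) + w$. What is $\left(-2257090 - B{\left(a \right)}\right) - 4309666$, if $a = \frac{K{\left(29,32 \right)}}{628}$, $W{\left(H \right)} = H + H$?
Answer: $-7030006$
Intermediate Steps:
$K{\left(l,w \right)} = l + 2 w$
$W{\left(H \right)} = 2 H$
$a = \frac{93}{628}$ ($a = \frac{29 + 2 \cdot 32}{628} = \left(29 + 64\right) \frac{1}{628} = 93 \cdot \frac{1}{628} = \frac{93}{628} \approx 0.14809$)
$B{\left(j \right)} = 463250$ ($B{\left(j \right)} = \left(248 + 297\right) \left(794 + 2 \cdot 28\right) = 545 \left(794 + 56\right) = 545 \cdot 850 = 463250$)
$\left(-2257090 - B{\left(a \right)}\right) - 4309666 = \left(-2257090 - 463250\right) - 4309666 = -2720340 - 4309666 = -7030006$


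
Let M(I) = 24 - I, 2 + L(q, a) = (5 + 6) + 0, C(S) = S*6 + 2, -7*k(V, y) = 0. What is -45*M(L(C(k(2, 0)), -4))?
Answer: -675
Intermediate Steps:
k(V, y) = 0 (k(V, y) = -⅐*0 = 0)
C(S) = 2 + 6*S (C(S) = 6*S + 2 = 2 + 6*S)
L(q, a) = 9 (L(q, a) = -2 + ((5 + 6) + 0) = -2 + (11 + 0) = -2 + 11 = 9)
-45*M(L(C(k(2, 0)), -4)) = -45*(24 - 1*9) = -45*(24 - 9) = -45*15 = -675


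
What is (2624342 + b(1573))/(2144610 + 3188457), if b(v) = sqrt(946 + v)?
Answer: 2624342/5333067 + sqrt(2519)/5333067 ≈ 0.49210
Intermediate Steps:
(2624342 + b(1573))/(2144610 + 3188457) = (2624342 + sqrt(946 + 1573))/(2144610 + 3188457) = (2624342 + sqrt(2519))/5333067 = (2624342 + sqrt(2519))*(1/5333067) = 2624342/5333067 + sqrt(2519)/5333067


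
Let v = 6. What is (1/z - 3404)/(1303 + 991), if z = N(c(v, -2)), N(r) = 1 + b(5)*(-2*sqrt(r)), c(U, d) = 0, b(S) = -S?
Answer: -3403/2294 ≈ -1.4834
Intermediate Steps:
N(r) = 1 + 10*sqrt(r) (N(r) = 1 + (-1*5)*(-2*sqrt(r)) = 1 - (-10)*sqrt(r) = 1 + 10*sqrt(r))
z = 1 (z = 1 + 10*sqrt(0) = 1 + 10*0 = 1 + 0 = 1)
(1/z - 3404)/(1303 + 991) = (1/1 - 3404)/(1303 + 991) = (1 - 3404)/2294 = -3403*1/2294 = -3403/2294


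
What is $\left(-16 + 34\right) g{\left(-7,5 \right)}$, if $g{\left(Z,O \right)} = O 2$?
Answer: $180$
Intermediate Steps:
$g{\left(Z,O \right)} = 2 O$
$\left(-16 + 34\right) g{\left(-7,5 \right)} = \left(-16 + 34\right) 2 \cdot 5 = 18 \cdot 10 = 180$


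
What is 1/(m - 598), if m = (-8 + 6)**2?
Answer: -1/594 ≈ -0.0016835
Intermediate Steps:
m = 4 (m = (-2)**2 = 4)
1/(m - 598) = 1/(4 - 598) = 1/(-594) = -1/594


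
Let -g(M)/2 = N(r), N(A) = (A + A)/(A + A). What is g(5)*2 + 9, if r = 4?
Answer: 5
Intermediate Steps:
N(A) = 1 (N(A) = (2*A)/((2*A)) = (2*A)*(1/(2*A)) = 1)
g(M) = -2 (g(M) = -2*1 = -2)
g(5)*2 + 9 = -2*2 + 9 = -4 + 9 = 5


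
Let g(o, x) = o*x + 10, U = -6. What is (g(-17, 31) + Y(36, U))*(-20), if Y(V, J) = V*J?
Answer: 14660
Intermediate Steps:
g(o, x) = 10 + o*x
Y(V, J) = J*V
(g(-17, 31) + Y(36, U))*(-20) = ((10 - 17*31) - 6*36)*(-20) = ((10 - 527) - 216)*(-20) = (-517 - 216)*(-20) = -733*(-20) = 14660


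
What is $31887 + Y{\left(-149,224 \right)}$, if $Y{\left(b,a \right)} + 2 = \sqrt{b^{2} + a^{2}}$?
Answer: $31885 + \sqrt{72377} \approx 32154.0$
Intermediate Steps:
$Y{\left(b,a \right)} = -2 + \sqrt{a^{2} + b^{2}}$ ($Y{\left(b,a \right)} = -2 + \sqrt{b^{2} + a^{2}} = -2 + \sqrt{a^{2} + b^{2}}$)
$31887 + Y{\left(-149,224 \right)} = 31887 - \left(2 - \sqrt{224^{2} + \left(-149\right)^{2}}\right) = 31887 - \left(2 - \sqrt{50176 + 22201}\right) = 31887 - \left(2 - \sqrt{72377}\right) = 31885 + \sqrt{72377}$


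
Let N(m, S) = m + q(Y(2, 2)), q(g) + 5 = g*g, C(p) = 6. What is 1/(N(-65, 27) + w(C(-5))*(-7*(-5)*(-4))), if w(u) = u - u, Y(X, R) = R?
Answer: -1/66 ≈ -0.015152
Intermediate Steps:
q(g) = -5 + g² (q(g) = -5 + g*g = -5 + g²)
N(m, S) = -1 + m (N(m, S) = m + (-5 + 2²) = m + (-5 + 4) = m - 1 = -1 + m)
w(u) = 0
1/(N(-65, 27) + w(C(-5))*(-7*(-5)*(-4))) = 1/((-1 - 65) + 0*(-7*(-5)*(-4))) = 1/(-66 + 0*(35*(-4))) = 1/(-66 + 0*(-140)) = 1/(-66 + 0) = 1/(-66) = -1/66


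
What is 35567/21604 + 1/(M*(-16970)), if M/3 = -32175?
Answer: 2648172107107/1608544723500 ≈ 1.6463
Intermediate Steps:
M = -96525 (M = 3*(-32175) = -96525)
35567/21604 + 1/(M*(-16970)) = 35567/21604 + 1/(-96525*(-16970)) = 35567*(1/21604) - 1/96525*(-1/16970) = 35567/21604 + 1/1638029250 = 2648172107107/1608544723500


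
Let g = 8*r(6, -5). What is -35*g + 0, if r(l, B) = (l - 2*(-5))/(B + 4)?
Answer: 4480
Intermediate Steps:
r(l, B) = (10 + l)/(4 + B) (r(l, B) = (l + 10)/(4 + B) = (10 + l)/(4 + B))
g = -128 (g = 8*((10 + 6)/(4 - 5)) = 8*(16/(-1)) = 8*(-1*16) = 8*(-16) = -128)
-35*g + 0 = -35*(-128) + 0 = 4480 + 0 = 4480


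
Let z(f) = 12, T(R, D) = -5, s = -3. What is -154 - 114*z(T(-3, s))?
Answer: -1522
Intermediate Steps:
-154 - 114*z(T(-3, s)) = -154 - 114*12 = -154 - 1368 = -1522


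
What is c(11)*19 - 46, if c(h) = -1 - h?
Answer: -274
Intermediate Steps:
c(11)*19 - 46 = (-1 - 1*11)*19 - 46 = (-1 - 11)*19 - 46 = -12*19 - 46 = -228 - 46 = -274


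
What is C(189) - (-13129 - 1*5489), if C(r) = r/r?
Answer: 18619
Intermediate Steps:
C(r) = 1
C(189) - (-13129 - 1*5489) = 1 - (-13129 - 1*5489) = 1 - (-13129 - 5489) = 1 - 1*(-18618) = 1 + 18618 = 18619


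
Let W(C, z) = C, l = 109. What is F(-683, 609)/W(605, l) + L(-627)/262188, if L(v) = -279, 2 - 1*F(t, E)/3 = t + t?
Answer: 119538973/17624860 ≈ 6.7824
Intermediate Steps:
F(t, E) = 6 - 6*t (F(t, E) = 6 - 3*(t + t) = 6 - 6*t)
F(-683, 609)/W(605, l) + L(-627)/262188 = (6 - 6*(-683))/605 - 279/262188 = (6 + 4098)*(1/605) - 279*1/262188 = 4104*(1/605) - 31/29132 = 4104/605 - 31/29132 = 119538973/17624860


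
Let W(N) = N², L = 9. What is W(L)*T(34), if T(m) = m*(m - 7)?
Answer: 74358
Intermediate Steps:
T(m) = m*(-7 + m)
W(L)*T(34) = 9²*(34*(-7 + 34)) = 81*(34*27) = 81*918 = 74358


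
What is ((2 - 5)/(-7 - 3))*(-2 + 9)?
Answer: 21/10 ≈ 2.1000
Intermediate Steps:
((2 - 5)/(-7 - 3))*(-2 + 9) = -3/(-10)*7 = -3*(-1/10)*7 = (3/10)*7 = 21/10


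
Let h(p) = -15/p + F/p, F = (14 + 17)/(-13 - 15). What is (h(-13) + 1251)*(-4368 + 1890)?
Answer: -80679255/26 ≈ -3.1030e+6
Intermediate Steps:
F = -31/28 (F = 31/(-28) = 31*(-1/28) = -31/28 ≈ -1.1071)
h(p) = -451/(28*p) (h(p) = -15/p - 31/(28*p) = -451/(28*p))
(h(-13) + 1251)*(-4368 + 1890) = (-451/28/(-13) + 1251)*(-4368 + 1890) = (-451/28*(-1/13) + 1251)*(-2478) = (451/364 + 1251)*(-2478) = (455815/364)*(-2478) = -80679255/26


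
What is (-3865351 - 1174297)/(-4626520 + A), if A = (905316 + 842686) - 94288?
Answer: 2519824/1486403 ≈ 1.6952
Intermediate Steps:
A = 1653714 (A = 1748002 - 94288 = 1653714)
(-3865351 - 1174297)/(-4626520 + A) = (-3865351 - 1174297)/(-4626520 + 1653714) = -5039648/(-2972806) = -5039648*(-1/2972806) = 2519824/1486403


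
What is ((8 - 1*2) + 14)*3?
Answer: 60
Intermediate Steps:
((8 - 1*2) + 14)*3 = ((8 - 2) + 14)*3 = (6 + 14)*3 = 20*3 = 60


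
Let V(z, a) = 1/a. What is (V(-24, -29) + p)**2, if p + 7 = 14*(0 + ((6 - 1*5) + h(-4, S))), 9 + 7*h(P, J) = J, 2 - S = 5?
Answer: 244036/841 ≈ 290.17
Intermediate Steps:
S = -3 (S = 2 - 1*5 = 2 - 5 = -3)
h(P, J) = -9/7 + J/7
p = -17 (p = -7 + 14*(0 + ((6 - 1*5) + (-9/7 + (1/7)*(-3)))) = -7 + 14*(0 + ((6 - 5) + (-9/7 - 3/7))) = -7 + 14*(0 + (1 - 12/7)) = -7 + 14*(0 - 5/7) = -7 + 14*(-5/7) = -7 - 10 = -17)
(V(-24, -29) + p)**2 = (1/(-29) - 17)**2 = (-1/29 - 17)**2 = (-494/29)**2 = 244036/841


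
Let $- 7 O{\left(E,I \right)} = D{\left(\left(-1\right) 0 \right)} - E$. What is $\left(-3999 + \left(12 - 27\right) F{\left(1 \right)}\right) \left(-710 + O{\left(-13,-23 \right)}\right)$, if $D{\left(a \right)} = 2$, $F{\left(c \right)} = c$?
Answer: $\frac{20009790}{7} \approx 2.8585 \cdot 10^{6}$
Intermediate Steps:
$O{\left(E,I \right)} = - \frac{2}{7} + \frac{E}{7}$ ($O{\left(E,I \right)} = - \frac{2 - E}{7} = - \frac{2}{7} + \frac{E}{7}$)
$\left(-3999 + \left(12 - 27\right) F{\left(1 \right)}\right) \left(-710 + O{\left(-13,-23 \right)}\right) = \left(-3999 + \left(12 - 27\right) 1\right) \left(-710 + \left(- \frac{2}{7} + \frac{1}{7} \left(-13\right)\right)\right) = \left(-3999 - 15\right) \left(-710 - \frac{15}{7}\right) = \left(-4014\right) \left(- \frac{4985}{7}\right) = \frac{20009790}{7}$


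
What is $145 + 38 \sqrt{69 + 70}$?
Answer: $145 + 38 \sqrt{139} \approx 593.01$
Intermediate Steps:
$145 + 38 \sqrt{69 + 70} = 145 + 38 \sqrt{139}$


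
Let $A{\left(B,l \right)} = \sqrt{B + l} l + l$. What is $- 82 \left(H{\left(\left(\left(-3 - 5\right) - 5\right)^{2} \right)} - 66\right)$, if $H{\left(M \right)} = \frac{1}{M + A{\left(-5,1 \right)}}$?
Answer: $\frac{39103627}{7226} + \frac{41 i}{7226} \approx 5411.5 + 0.005674 i$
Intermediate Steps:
$A{\left(B,l \right)} = l + l \sqrt{B + l}$ ($A{\left(B,l \right)} = l \sqrt{B + l} + l = l + l \sqrt{B + l}$)
$H{\left(M \right)} = \frac{1}{1 + M + 2 i}$ ($H{\left(M \right)} = \frac{1}{M + 1 \left(1 + \sqrt{-5 + 1}\right)} = \frac{1}{M + 1 \left(1 + \sqrt{-4}\right)} = \frac{1}{M + 1 \left(1 + 2 i\right)} = \frac{1}{M + \left(1 + 2 i\right)} = \frac{1}{1 + M + 2 i}$)
$- 82 \left(H{\left(\left(\left(-3 - 5\right) - 5\right)^{2} \right)} - 66\right) = - 82 \left(\frac{1}{1 + \left(\left(-3 - 5\right) - 5\right)^{2} + 2 i} - 66\right) = - 82 \left(\frac{1}{1 + \left(-8 - 5\right)^{2} + 2 i} - 66\right) = - 82 \left(\frac{1}{1 + \left(-13\right)^{2} + 2 i} - 66\right) = - 82 \left(\frac{1}{1 + 169 + 2 i} - 66\right) = - 82 \left(\frac{1}{170 + 2 i} - 66\right) = - 82 \left(\frac{170 - 2 i}{28904} - 66\right) = - 82 \left(-66 + \frac{170 - 2 i}{28904}\right) = 5412 - \frac{41 \left(170 - 2 i\right)}{14452}$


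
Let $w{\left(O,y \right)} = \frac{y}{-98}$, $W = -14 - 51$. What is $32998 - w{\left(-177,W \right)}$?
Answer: $\frac{3233739}{98} \approx 32997.0$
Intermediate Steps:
$W = -65$
$w{\left(O,y \right)} = - \frac{y}{98}$ ($w{\left(O,y \right)} = y \left(- \frac{1}{98}\right) = - \frac{y}{98}$)
$32998 - w{\left(-177,W \right)} = 32998 - \left(- \frac{1}{98}\right) \left(-65\right) = 32998 - \frac{65}{98} = \frac{3233739}{98}$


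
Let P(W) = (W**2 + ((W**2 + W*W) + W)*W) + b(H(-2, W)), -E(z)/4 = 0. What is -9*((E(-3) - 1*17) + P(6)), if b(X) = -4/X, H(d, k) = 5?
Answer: -21879/5 ≈ -4375.8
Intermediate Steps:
E(z) = 0 (E(z) = -4*0 = 0)
P(W) = -4/5 + W**2 + W*(W + 2*W**2) (P(W) = (W**2 + ((W**2 + W*W) + W)*W) - 4/5 = (W**2 + ((W**2 + W**2) + W)*W) - 4*1/5 = (W**2 + (2*W**2 + W)*W) - 4/5 = (W**2 + (W + 2*W**2)*W) - 4/5 = (W**2 + W*(W + 2*W**2)) - 4/5 = -4/5 + W**2 + W*(W + 2*W**2))
-9*((E(-3) - 1*17) + P(6)) = -9*((0 - 1*17) + (-4/5 + 2*6**2 + 2*6**3)) = -9*((0 - 17) + (-4/5 + 2*36 + 2*216)) = -9*(-17 + (-4/5 + 72 + 432)) = -9*(-17 + 2516/5) = -9*2431/5 = -21879/5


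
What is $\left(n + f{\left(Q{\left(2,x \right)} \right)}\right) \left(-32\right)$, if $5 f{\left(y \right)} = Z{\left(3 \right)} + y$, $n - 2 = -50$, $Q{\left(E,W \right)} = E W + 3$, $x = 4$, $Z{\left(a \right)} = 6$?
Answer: $\frac{7136}{5} \approx 1427.2$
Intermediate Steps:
$Q{\left(E,W \right)} = 3 + E W$
$n = -48$ ($n = 2 - 50 = -48$)
$f{\left(y \right)} = \frac{6}{5} + \frac{y}{5}$ ($f{\left(y \right)} = \frac{6 + y}{5} = \frac{6}{5} + \frac{y}{5}$)
$\left(n + f{\left(Q{\left(2,x \right)} \right)}\right) \left(-32\right) = \left(-48 + \left(\frac{6}{5} + \frac{3 + 2 \cdot 4}{5}\right)\right) \left(-32\right) = \left(-48 + \left(\frac{6}{5} + \frac{3 + 8}{5}\right)\right) \left(-32\right) = \left(-48 + \left(\frac{6}{5} + \frac{1}{5} \cdot 11\right)\right) \left(-32\right) = \left(-48 + \left(\frac{6}{5} + \frac{11}{5}\right)\right) \left(-32\right) = \left(-48 + \frac{17}{5}\right) \left(-32\right) = \left(- \frac{223}{5}\right) \left(-32\right) = \frac{7136}{5}$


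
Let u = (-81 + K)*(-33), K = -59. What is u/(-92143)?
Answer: -4620/92143 ≈ -0.050139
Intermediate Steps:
u = 4620 (u = (-81 - 59)*(-33) = -140*(-33) = 4620)
u/(-92143) = 4620/(-92143) = 4620*(-1/92143) = -4620/92143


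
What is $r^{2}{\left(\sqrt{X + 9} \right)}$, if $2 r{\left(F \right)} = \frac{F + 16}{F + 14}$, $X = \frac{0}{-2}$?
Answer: $\frac{361}{1156} \approx 0.31228$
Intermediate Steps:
$X = 0$ ($X = 0 \left(- \frac{1}{2}\right) = 0$)
$r{\left(F \right)} = \frac{16 + F}{2 \left(14 + F\right)}$ ($r{\left(F \right)} = \frac{\left(F + 16\right) \frac{1}{F + 14}}{2} = \frac{\left(16 + F\right) \frac{1}{14 + F}}{2} = \frac{\frac{1}{14 + F} \left(16 + F\right)}{2} = \frac{16 + F}{2 \left(14 + F\right)}$)
$r^{2}{\left(\sqrt{X + 9} \right)} = \left(\frac{16 + \sqrt{0 + 9}}{2 \left(14 + \sqrt{0 + 9}\right)}\right)^{2} = \left(\frac{16 + \sqrt{9}}{2 \left(14 + \sqrt{9}\right)}\right)^{2} = \left(\frac{16 + 3}{2 \left(14 + 3\right)}\right)^{2} = \left(\frac{1}{2} \cdot \frac{1}{17} \cdot 19\right)^{2} = \left(\frac{19}{34}\right)^{2} = \frac{361}{1156}$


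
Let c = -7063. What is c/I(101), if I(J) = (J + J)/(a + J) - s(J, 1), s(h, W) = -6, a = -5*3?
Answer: -303709/359 ≈ -845.99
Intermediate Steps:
a = -15
I(J) = 6 + 2*J/(-15 + J) (I(J) = (J + J)/(-15 + J) - 1*(-6) = (2*J)/(-15 + J) + 6 = 2*J/(-15 + J) + 6 = 6 + 2*J/(-15 + J))
c/I(101) = -7063*(-15 + 101)/(2*(-45 + 4*101)) = -7063*43/(-45 + 404) = -7063/(2*(1/86)*359) = -7063/359/43 = -7063*43/359 = -303709/359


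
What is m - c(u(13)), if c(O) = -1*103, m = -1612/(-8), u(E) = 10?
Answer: 609/2 ≈ 304.50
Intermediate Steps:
m = 403/2 (m = -⅛*(-1612) = 403/2 ≈ 201.50)
c(O) = -103
m - c(u(13)) = 403/2 - 1*(-103) = 403/2 + 103 = 609/2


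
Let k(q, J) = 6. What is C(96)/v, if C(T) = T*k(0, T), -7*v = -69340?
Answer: 1008/17335 ≈ 0.058148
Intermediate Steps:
v = 69340/7 (v = -⅐*(-69340) = 69340/7 ≈ 9905.7)
C(T) = 6*T (C(T) = T*6 = 6*T)
C(96)/v = (6*96)/(69340/7) = 576*(7/69340) = 1008/17335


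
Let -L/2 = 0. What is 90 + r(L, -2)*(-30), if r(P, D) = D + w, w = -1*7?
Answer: 360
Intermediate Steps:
L = 0 (L = -2*0 = 0)
w = -7
r(P, D) = -7 + D (r(P, D) = D - 7 = -7 + D)
90 + r(L, -2)*(-30) = 90 + (-7 - 2)*(-30) = 90 - 9*(-30) = 90 + 270 = 360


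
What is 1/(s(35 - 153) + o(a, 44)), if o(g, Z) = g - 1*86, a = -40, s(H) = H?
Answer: -1/244 ≈ -0.0040984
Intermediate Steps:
o(g, Z) = -86 + g (o(g, Z) = g - 86 = -86 + g)
1/(s(35 - 153) + o(a, 44)) = 1/((35 - 153) + (-86 - 40)) = 1/(-118 - 126) = 1/(-244) = -1/244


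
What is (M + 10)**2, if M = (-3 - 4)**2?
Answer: 3481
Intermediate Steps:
M = 49 (M = (-7)**2 = 49)
(M + 10)**2 = (49 + 10)**2 = 59**2 = 3481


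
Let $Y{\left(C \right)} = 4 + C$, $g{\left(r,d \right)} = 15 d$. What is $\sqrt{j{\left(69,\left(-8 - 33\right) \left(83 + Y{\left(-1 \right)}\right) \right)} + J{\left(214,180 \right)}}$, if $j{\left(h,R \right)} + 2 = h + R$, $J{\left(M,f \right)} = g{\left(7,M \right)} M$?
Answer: $\sqrt{683481} \approx 826.73$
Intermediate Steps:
$J{\left(M,f \right)} = 15 M^{2}$ ($J{\left(M,f \right)} = 15 M M = 15 M^{2}$)
$j{\left(h,R \right)} = -2 + R + h$ ($j{\left(h,R \right)} = -2 + \left(h + R\right) = -2 + \left(R + h\right) = -2 + R + h$)
$\sqrt{j{\left(69,\left(-8 - 33\right) \left(83 + Y{\left(-1 \right)}\right) \right)} + J{\left(214,180 \right)}} = \sqrt{\left(-2 + \left(-8 - 33\right) \left(83 + \left(4 - 1\right)\right) + 69\right) + 15 \cdot 214^{2}} = \sqrt{\left(-2 - 41 \left(83 + 3\right) + 69\right) + 15 \cdot 45796} = \sqrt{\left(-2 - 3526 + 69\right) + 686940} = \sqrt{-3459 + 686940} = \sqrt{683481}$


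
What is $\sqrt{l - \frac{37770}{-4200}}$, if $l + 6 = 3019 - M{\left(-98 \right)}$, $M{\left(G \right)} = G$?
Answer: $\frac{\sqrt{15287965}}{70} \approx 55.857$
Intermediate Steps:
$l = 3111$ ($l = -6 + \left(3019 - -98\right) = -6 + \left(3019 + 98\right) = -6 + 3117 = 3111$)
$\sqrt{l - \frac{37770}{-4200}} = \sqrt{3111 - \frac{37770}{-4200}} = \sqrt{3111 - - \frac{1259}{140}} = \sqrt{3111 + \frac{1259}{140}} = \sqrt{\frac{436799}{140}} = \frac{\sqrt{15287965}}{70}$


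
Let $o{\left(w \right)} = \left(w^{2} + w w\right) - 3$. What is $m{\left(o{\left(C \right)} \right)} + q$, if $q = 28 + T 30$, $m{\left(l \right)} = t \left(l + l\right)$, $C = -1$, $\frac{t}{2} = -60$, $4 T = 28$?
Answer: $478$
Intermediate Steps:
$T = 7$ ($T = \frac{1}{4} \cdot 28 = 7$)
$t = -120$ ($t = 2 \left(-60\right) = -120$)
$o{\left(w \right)} = -3 + 2 w^{2}$ ($o{\left(w \right)} = \left(w^{2} + w^{2}\right) - 3 = 2 w^{2} - 3 = -3 + 2 w^{2}$)
$m{\left(l \right)} = - 240 l$ ($m{\left(l \right)} = - 120 \left(l + l\right) = - 120 \cdot 2 l = - 240 l$)
$q = 238$ ($q = 28 + 7 \cdot 30 = 28 + 210 = 238$)
$m{\left(o{\left(C \right)} \right)} + q = - 240 \left(-3 + 2 \left(-1\right)^{2}\right) + 238 = - 240 \left(-3 + 2 \cdot 1\right) + 238 = - 240 \left(-3 + 2\right) + 238 = \left(-240\right) \left(-1\right) + 238 = 240 + 238 = 478$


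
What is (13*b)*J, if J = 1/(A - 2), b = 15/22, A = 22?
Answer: 39/88 ≈ 0.44318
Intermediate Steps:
b = 15/22 (b = 15*(1/22) = 15/22 ≈ 0.68182)
J = 1/20 (J = 1/(22 - 2) = 1/20 ≈ 0.050000)
(13*b)*J = (13*(15/22))*(1/20) = (195/22)*(1/20) = 39/88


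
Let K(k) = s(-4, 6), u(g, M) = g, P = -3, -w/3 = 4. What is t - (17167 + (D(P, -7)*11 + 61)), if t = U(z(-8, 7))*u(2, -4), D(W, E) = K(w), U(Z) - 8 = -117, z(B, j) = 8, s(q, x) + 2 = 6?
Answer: -17490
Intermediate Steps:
w = -12 (w = -3*4 = -12)
s(q, x) = 4 (s(q, x) = -2 + 6 = 4)
U(Z) = -109 (U(Z) = 8 - 117 = -109)
K(k) = 4
D(W, E) = 4
t = -218 (t = -109*2 = -218)
t - (17167 + (D(P, -7)*11 + 61)) = -218 - (17167 + (4*11 + 61)) = -218 - (17167 + (44 + 61)) = -218 - (17167 + 105) = -218 - 1*17272 = -218 - 17272 = -17490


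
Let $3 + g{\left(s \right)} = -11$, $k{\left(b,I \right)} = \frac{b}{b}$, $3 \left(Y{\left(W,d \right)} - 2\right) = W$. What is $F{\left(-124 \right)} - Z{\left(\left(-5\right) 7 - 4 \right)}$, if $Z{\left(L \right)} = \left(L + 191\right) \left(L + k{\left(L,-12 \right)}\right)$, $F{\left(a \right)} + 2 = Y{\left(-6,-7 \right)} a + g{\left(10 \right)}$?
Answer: $5760$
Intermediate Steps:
$Y{\left(W,d \right)} = 2 + \frac{W}{3}$
$k{\left(b,I \right)} = 1$
$g{\left(s \right)} = -14$ ($g{\left(s \right)} = -3 - 11 = -14$)
$F{\left(a \right)} = -16$ ($F{\left(a \right)} = -2 + \left(\left(2 + \frac{1}{3} \left(-6\right)\right) a - 14\right) = -2 + \left(\left(2 - 2\right) a - 14\right) = -2 - \left(14 + 0 a\right) = -2 + \left(0 - 14\right) = -2 - 14 = -16$)
$Z{\left(L \right)} = \left(1 + L\right) \left(191 + L\right)$ ($Z{\left(L \right)} = \left(L + 191\right) \left(L + 1\right) = \left(191 + L\right) \left(1 + L\right) = \left(1 + L\right) \left(191 + L\right)$)
$F{\left(-124 \right)} - Z{\left(\left(-5\right) 7 - 4 \right)} = -16 - \left(191 + \left(\left(-5\right) 7 - 4\right)^{2} + 192 \left(\left(-5\right) 7 - 4\right)\right) = -16 - \left(191 + \left(-35 - 4\right)^{2} + 192 \left(-35 - 4\right)\right) = -16 - \left(191 + \left(-39\right)^{2} + 192 \left(-39\right)\right) = -16 - \left(191 + 1521 - 7488\right) = -16 - -5776 = -16 + 5776 = 5760$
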